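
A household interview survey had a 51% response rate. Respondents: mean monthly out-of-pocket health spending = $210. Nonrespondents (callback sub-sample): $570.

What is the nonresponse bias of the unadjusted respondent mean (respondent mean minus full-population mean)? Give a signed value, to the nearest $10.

Nonresponse fraction = 1 − 0.51 = 0.49.
Bias = (nonresponse fraction) × (respondent mean − nonrespondent mean)
     = 0.49 × (210 − 570) = 0.49 × -360 = -176.4.

-$180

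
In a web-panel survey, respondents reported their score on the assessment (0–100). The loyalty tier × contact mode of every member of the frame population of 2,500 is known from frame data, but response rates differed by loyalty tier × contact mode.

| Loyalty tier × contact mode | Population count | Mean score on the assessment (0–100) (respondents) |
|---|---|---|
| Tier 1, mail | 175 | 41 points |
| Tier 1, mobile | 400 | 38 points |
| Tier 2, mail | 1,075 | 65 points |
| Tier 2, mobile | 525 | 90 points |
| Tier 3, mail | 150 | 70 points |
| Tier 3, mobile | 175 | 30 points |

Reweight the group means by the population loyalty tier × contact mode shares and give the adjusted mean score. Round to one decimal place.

62.1

Reweight to the known loyalty tier × contact mode distribution:
  Tier 1, mail: (175/2,500) × 41 = 2.87
  Tier 1, mobile: (400/2,500) × 38 = 6.08
  Tier 2, mail: (1,075/2,500) × 65 = 27.95
  Tier 2, mobile: (525/2,500) × 90 = 18.9
  Tier 3, mail: (150/2,500) × 70 = 4.2
  Tier 3, mobile: (175/2,500) × 30 = 2.1
Post-stratified estimate = 62.1 → 62.1.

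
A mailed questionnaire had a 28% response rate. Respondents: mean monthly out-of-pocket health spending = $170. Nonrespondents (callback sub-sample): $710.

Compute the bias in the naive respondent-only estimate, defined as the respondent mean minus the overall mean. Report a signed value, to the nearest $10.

Nonresponse fraction = 1 − 0.28 = 0.72.
Bias = (nonresponse fraction) × (respondent mean − nonrespondent mean)
     = 0.72 × (170 − 710) = 0.72 × -540 = -388.8.

-$390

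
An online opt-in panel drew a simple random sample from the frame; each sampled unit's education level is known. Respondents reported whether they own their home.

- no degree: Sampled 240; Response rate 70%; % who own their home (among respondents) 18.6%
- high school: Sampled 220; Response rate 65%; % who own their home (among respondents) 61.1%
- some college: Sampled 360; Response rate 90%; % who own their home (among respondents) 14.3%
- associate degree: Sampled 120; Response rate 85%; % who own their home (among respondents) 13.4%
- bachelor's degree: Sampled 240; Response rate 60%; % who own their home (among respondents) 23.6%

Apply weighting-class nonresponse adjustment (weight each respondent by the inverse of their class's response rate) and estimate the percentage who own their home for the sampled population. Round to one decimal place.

25.7%

Inverse-response-rate weighting restores each class to its sampled count, so class totals weight by n_sampled:
  no degree: 240 × 18.6 = 4464
  high school: 220 × 61.1 = 13,442
  some college: 360 × 14.3 = 5148
  associate degree: 120 × 13.4 = 1608
  bachelor's degree: 240 × 23.6 = 5664
Adjusted estimate = 30,326 / 1,180 = 25.7 → 25.7%.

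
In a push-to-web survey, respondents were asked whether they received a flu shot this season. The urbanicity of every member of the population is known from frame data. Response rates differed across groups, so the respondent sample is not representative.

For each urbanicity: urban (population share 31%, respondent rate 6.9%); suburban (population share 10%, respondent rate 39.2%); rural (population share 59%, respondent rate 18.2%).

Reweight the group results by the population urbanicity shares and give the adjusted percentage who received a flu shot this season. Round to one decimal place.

Each cell contributes population-share × respondent value:
  urban: 0.31 × 6.9 = 2.139
  suburban: 0.1 × 39.2 = 3.92
  rural: 0.59 × 18.2 = 10.738
Post-stratified estimate = 16.797 → 16.8%.

16.8%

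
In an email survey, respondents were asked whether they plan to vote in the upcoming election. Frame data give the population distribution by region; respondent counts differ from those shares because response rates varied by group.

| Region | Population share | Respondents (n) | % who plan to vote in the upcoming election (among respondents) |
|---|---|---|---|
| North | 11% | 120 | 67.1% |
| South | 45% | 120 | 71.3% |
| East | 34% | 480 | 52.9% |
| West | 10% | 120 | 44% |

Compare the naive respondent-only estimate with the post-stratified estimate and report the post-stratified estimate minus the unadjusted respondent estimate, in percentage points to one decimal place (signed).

Naive respondent-only estimate (weights = respondent counts):
  (120/840)×67.1 + (120/840)×71.3 + (480/840)×52.9 + (120/840)×44 = 56.2857%
Post-stratified estimate weights by population shares:
  0.11×67.1 + 0.45×71.3 + 0.34×52.9 + 0.1×44 = 61.852%
Difference = 61.852 − 56.2857 = 5.5663 pp.

+5.6 percentage points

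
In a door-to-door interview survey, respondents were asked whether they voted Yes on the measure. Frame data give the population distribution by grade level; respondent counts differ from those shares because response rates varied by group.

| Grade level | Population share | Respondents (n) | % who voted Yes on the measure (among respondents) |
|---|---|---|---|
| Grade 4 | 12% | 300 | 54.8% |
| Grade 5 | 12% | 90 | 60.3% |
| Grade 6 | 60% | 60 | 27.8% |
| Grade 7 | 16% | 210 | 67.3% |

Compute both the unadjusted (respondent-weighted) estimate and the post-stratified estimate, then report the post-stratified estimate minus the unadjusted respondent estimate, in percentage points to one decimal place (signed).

-15.8 percentage points

Unadjusted (pooled respondent) estimate weights by respondent counts:
  (300/660)×54.8 + (90/660)×60.3 + (60/660)×27.8 + (210/660)×67.3 = 57.0727%
Post-stratified estimate weights by population shares:
  0.12×54.8 + 0.12×60.3 + 0.6×27.8 + 0.16×67.3 = 41.26%
Difference = 41.26 − 57.0727 = -15.8127 pp.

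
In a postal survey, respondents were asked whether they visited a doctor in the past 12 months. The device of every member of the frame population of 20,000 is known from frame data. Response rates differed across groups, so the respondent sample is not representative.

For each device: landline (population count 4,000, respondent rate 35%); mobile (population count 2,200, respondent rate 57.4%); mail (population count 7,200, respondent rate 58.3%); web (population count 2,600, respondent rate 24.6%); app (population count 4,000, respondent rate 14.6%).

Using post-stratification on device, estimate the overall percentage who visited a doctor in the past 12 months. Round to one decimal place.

40.4%

Reweight to the known device distribution:
  landline: (4,000/20,000) × 35 = 7
  mobile: (2,200/20,000) × 57.4 = 6.314
  mail: (7,200/20,000) × 58.3 = 20.988
  web: (2,600/20,000) × 24.6 = 3.198
  app: (4,000/20,000) × 14.6 = 2.92
Post-stratified estimate = 40.42 → 40.4%.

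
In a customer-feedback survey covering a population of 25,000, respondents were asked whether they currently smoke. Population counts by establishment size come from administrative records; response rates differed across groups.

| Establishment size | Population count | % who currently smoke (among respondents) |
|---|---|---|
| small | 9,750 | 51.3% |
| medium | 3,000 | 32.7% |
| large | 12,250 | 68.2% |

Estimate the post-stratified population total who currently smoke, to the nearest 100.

14,300

Apply each group's respondent rate to its population count:
  small: 9,750 × 51.3% = 5001.75
  medium: 3,000 × 32.7% = 981
  large: 12,250 × 68.2% = 8354.5
Estimated total = 14337.2 → 14,300.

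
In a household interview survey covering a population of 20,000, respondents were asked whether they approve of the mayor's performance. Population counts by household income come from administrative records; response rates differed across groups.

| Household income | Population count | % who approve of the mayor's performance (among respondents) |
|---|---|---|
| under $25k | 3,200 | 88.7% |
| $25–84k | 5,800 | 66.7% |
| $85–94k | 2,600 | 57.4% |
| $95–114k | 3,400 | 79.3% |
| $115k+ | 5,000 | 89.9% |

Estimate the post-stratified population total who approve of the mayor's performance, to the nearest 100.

15,400

Apply each group's respondent rate to its population count:
  under $25k: 3,200 × 88.7% = 2838.4
  $25–84k: 5,800 × 66.7% = 3868.6
  $85–94k: 2,600 × 57.4% = 1492.4
  $95–114k: 3,400 × 79.3% = 2696.2
  $115k+: 5,000 × 89.9% = 4495
Estimated total = 15390.6 → 15,400.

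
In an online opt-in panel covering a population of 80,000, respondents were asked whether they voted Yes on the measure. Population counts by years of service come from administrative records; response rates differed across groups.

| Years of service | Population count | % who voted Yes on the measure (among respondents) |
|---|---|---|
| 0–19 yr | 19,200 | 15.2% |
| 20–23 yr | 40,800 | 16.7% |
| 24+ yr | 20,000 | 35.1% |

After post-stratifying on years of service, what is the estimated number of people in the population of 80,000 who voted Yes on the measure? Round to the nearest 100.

Estimated count per cell = population count × respondent percentage:
  0–19 yr: 19,200 × 15.2% = 2918.4
  20–23 yr: 40,800 × 16.7% = 6813.6
  24+ yr: 20,000 × 35.1% = 7020
Estimated total = 16,752 → 16,800.

16,800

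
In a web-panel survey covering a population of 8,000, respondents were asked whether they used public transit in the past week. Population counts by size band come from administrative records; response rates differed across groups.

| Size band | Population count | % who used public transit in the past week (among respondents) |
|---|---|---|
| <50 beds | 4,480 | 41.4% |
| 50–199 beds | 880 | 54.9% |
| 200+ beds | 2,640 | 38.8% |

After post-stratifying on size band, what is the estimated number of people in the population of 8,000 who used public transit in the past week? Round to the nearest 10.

Each cell contributes its population count × the respondent rate:
  <50 beds: 4,480 × 41.4% = 1854.72
  50–199 beds: 880 × 54.9% = 483.12
  200+ beds: 2,640 × 38.8% = 1024.32
Estimated total = 3362.16 → 3,360.

3,360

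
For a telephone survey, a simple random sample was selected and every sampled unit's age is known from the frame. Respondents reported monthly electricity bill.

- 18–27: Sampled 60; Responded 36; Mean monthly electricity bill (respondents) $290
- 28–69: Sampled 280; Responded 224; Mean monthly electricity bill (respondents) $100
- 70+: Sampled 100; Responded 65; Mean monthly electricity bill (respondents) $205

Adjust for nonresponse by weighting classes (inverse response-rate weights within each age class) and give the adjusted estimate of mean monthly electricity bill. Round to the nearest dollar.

Response rates by class: 18–27 36/60 = 60%, 28–69 224/280 = 80%, 70+ 65/100 = 65%.
Each respondent's weight = sampled/responded in their class; summing within a class gives n_sampled, so:
  18–27: 60 × 290 = 17,400
  28–69: 280 × 100 = 28,000
  70+: 100 × 205 = 20,500
Adjusted estimate = 65,900 / 440 = 149.773 → $150.

$150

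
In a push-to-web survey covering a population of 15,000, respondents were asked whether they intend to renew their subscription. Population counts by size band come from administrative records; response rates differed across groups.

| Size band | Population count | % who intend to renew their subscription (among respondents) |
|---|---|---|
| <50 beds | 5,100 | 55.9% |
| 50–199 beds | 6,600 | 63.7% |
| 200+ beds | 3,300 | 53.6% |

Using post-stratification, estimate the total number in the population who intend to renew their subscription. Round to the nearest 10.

8,820

Estimated count per cell = population count × respondent percentage:
  <50 beds: 5,100 × 55.9% = 2850.9
  50–199 beds: 6,600 × 63.7% = 4204.2
  200+ beds: 3,300 × 53.6% = 1768.8
Estimated total = 8823.9 → 8,820.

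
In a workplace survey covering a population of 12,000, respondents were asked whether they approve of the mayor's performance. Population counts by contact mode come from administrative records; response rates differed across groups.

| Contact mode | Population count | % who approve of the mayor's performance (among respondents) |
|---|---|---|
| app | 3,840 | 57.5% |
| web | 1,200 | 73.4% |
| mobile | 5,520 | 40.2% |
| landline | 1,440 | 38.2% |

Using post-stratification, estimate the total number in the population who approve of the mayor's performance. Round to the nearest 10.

5,860

Estimated count per cell = population count × respondent percentage:
  app: 3,840 × 57.5% = 2208
  web: 1,200 × 73.4% = 880.8
  mobile: 5,520 × 40.2% = 2219.04
  landline: 1,440 × 38.2% = 550.08
Estimated total = 5857.92 → 5,860.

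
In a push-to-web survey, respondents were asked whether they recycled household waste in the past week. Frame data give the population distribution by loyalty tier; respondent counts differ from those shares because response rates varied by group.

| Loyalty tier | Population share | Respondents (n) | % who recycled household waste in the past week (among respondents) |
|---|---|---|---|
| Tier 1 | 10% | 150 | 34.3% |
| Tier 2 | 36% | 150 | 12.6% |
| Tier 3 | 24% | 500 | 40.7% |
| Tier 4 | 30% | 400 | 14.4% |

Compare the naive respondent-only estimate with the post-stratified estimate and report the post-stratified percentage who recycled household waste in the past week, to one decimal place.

Without adjustment, the pooled respondent share is:
  (150/1200)×34.3 + (150/1200)×12.6 + (500/1200)×40.7 + (400/1200)×14.4 = 27.6208%
Reweighting by population loyalty tier shares:
  0.1×34.3 + 0.36×12.6 + 0.24×40.7 + 0.3×14.4 = 22.054%

22.1%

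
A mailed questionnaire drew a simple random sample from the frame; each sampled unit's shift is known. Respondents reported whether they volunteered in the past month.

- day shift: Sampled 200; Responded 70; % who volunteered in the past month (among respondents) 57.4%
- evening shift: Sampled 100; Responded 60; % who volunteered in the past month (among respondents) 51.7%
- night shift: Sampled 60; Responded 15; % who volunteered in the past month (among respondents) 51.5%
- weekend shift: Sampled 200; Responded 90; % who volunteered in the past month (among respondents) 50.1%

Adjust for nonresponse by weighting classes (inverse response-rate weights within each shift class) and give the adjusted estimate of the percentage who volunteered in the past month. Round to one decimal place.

Class response rates: day shift 70/200 = 35%, evening shift 60/100 = 60%, night shift 15/60 = 25%, weekend shift 90/200 = 45%.
Each respondent's weight = sampled/responded in their class; summing within a class gives n_sampled, so:
  day shift: 200 × 57.4 = 11,480
  evening shift: 100 × 51.7 = 5170
  night shift: 60 × 51.5 = 3090
  weekend shift: 200 × 50.1 = 10,020
Adjusted estimate = 29,760 / 560 = 53.1429 → 53.1%.

53.1%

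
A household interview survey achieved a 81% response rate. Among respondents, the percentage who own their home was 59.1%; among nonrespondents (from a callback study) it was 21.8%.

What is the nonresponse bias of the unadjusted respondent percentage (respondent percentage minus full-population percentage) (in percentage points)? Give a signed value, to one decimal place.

+7.1 percentage points

Nonresponse fraction = 1 − 0.81 = 0.19.
Bias = (nonresponse fraction) × (respondent percentage − nonrespondent percentage)
     = 0.19 × (59.1 − 21.8) = 0.19 × 37.3 = 7.087.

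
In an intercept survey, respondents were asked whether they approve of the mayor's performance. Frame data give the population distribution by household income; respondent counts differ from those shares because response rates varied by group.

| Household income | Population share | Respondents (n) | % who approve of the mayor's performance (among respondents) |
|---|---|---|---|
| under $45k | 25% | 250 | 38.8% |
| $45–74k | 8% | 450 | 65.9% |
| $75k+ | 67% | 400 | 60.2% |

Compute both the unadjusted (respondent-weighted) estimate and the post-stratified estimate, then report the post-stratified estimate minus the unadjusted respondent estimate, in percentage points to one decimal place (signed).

-2.4 percentage points

Without adjustment, the pooled respondent share is:
  (250/1100)×38.8 + (450/1100)×65.9 + (400/1100)×60.2 = 57.6682%
Reweighting by population household income shares:
  0.25×38.8 + 0.08×65.9 + 0.67×60.2 = 55.306%
Difference = 55.306 − 57.6682 = -2.3622 pp.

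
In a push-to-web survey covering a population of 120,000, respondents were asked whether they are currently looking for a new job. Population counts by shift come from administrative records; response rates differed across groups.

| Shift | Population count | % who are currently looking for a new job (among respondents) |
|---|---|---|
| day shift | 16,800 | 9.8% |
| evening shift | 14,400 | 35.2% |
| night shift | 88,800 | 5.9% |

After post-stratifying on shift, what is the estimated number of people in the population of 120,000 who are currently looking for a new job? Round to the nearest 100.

Each cell contributes its population count × the respondent rate:
  day shift: 16,800 × 9.8% = 1646.4
  evening shift: 14,400 × 35.2% = 5068.8
  night shift: 88,800 × 5.9% = 5239.2
Estimated total = 11954.4 → 12,000.

12,000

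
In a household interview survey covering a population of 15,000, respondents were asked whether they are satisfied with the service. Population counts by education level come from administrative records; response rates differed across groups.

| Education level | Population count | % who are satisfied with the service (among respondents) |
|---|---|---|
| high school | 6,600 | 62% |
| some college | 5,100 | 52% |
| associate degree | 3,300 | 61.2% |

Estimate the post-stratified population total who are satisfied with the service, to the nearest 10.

8,760

Estimated count per cell = population count × respondent percentage:
  high school: 6,600 × 62% = 4092
  some college: 5,100 × 52% = 2652
  associate degree: 3,300 × 61.2% = 2019.6
Estimated total = 8763.6 → 8,760.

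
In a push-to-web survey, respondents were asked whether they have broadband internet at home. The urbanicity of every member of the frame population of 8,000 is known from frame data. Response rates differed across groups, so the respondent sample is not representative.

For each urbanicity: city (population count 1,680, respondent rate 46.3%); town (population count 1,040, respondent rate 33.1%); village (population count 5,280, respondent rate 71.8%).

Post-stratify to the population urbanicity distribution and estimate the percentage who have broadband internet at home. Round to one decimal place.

61.4%

Weight each group's respondent value by its population share:
  city: (1,680/8,000) × 46.3 = 9.723
  town: (1,040/8,000) × 33.1 = 4.303
  village: (5,280/8,000) × 71.8 = 47.388
Post-stratified estimate = 61.414 → 61.4%.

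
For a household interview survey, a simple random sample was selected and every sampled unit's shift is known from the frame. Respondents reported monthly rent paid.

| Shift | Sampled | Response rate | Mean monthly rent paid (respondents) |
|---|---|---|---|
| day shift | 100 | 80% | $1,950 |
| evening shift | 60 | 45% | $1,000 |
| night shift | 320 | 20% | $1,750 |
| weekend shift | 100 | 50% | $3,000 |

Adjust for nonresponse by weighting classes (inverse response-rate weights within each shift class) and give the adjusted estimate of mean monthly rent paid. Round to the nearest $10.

With weight = n_sampled/n_responded per class, the weighted class total is n_sampled:
  day shift: 100 × 1950 = 195,000
  evening shift: 60 × 1000 = 60,000
  night shift: 320 × 1750 = 560,000
  weekend shift: 100 × 3000 = 300,000
Adjusted estimate = 1,115,000 / 580 = 1922.41 → $1,920.

$1,920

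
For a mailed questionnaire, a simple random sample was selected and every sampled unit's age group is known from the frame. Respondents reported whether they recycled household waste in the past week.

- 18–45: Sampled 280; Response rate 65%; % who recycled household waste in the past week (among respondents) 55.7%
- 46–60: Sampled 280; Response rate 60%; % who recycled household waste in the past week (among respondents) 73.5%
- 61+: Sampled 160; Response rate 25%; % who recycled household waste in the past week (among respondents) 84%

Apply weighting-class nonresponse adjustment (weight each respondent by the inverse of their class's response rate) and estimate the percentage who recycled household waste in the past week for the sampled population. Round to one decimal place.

Weighting each respondent by the inverse class response rate inflates each class back to its sampled size, so the class weight is n_sampled:
  18–45: 280 × 55.7 = 15,596
  46–60: 280 × 73.5 = 20,580
  61+: 160 × 84 = 13,440
Adjusted estimate = 49,616 / 720 = 68.9111 → 68.9%.

68.9%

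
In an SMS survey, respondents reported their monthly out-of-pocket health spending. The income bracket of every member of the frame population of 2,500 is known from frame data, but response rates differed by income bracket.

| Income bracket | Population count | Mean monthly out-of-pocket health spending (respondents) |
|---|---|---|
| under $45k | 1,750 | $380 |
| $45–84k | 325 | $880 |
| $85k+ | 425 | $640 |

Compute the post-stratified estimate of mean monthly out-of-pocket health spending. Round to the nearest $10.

$490

Post-stratification weights by population share, not respondent share:
  under $45k: (1,750/2,500) × 380 = 266
  $45–84k: (325/2,500) × 880 = 114.4
  $85k+: (425/2,500) × 640 = 108.8
Post-stratified estimate = 489.2 → $490.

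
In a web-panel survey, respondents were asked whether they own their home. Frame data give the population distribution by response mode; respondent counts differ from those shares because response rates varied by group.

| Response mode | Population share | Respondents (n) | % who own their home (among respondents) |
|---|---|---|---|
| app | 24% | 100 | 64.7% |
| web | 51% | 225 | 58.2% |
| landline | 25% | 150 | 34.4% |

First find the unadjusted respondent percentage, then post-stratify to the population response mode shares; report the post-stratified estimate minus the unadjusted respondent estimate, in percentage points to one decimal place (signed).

Naive respondent-only estimate (weights = respondent counts):
  (100/475)×64.7 + (225/475)×58.2 + (150/475)×34.4 = 52.0526%
Post-stratifying to population shares instead:
  0.24×64.7 + 0.51×58.2 + 0.25×34.4 = 53.81%
Difference = 53.81 − 52.0526 = 1.7574 pp.

+1.8 percentage points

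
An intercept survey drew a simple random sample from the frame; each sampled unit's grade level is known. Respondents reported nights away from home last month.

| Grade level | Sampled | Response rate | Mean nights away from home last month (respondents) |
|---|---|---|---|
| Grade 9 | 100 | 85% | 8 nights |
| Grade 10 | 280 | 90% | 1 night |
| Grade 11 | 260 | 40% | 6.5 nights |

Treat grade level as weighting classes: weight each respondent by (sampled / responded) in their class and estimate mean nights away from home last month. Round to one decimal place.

4.3

With weight = n_sampled/n_responded per class, the weighted class total is n_sampled:
  Grade 9: 100 × 8 = 800
  Grade 10: 280 × 1 = 280
  Grade 11: 260 × 6.5 = 1690
Adjusted estimate = 2770 / 640 = 4.32812 → 4.3.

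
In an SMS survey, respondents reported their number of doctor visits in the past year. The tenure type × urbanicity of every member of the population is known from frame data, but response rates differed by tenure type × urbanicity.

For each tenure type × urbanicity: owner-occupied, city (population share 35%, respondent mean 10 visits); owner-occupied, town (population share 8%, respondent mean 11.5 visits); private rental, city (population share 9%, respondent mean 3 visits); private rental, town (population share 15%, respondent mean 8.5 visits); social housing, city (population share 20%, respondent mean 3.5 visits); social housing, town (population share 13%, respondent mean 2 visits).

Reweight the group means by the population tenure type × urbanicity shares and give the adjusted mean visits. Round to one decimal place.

Post-stratification weights by population share, not respondent share:
  owner-occupied, city: 0.35 × 10 = 3.5
  owner-occupied, town: 0.08 × 11.5 = 0.92
  private rental, city: 0.09 × 3 = 0.27
  private rental, town: 0.15 × 8.5 = 1.275
  social housing, city: 0.2 × 3.5 = 0.7
  social housing, town: 0.13 × 2 = 0.26
Post-stratified estimate = 6.925 → 6.9.

6.9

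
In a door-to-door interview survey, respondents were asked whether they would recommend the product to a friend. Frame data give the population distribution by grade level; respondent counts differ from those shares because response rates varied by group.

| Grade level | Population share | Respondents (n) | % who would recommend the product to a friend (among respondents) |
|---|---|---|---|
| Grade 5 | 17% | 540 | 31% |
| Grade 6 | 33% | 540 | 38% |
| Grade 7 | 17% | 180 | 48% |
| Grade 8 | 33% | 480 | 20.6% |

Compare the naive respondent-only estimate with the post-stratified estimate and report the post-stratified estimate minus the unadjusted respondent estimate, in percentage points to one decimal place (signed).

Naive respondent-only estimate (weights = respondent counts):
  (540/1740)×31 + (540/1740)×38 + (180/1740)×48 + (480/1740)×20.6 = 32.0621%
Post-stratifying to population shares instead:
  0.17×31 + 0.33×38 + 0.17×48 + 0.33×20.6 = 32.768%
Difference = 32.768 − 32.0621 = 0.7059 pp.

+0.7 percentage points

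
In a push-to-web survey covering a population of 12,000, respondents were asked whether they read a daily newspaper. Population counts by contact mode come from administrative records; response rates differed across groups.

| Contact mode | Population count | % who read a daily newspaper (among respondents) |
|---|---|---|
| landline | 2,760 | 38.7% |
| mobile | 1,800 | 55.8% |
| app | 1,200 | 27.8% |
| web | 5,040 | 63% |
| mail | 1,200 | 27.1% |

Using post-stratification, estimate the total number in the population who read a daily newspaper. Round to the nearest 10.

5,910

Estimated count per cell = population count × respondent percentage:
  landline: 2,760 × 38.7% = 1068.12
  mobile: 1,800 × 55.8% = 1004.4
  app: 1,200 × 27.8% = 333.6
  web: 5,040 × 63% = 3175.2
  mail: 1,200 × 27.1% = 325.2
Estimated total = 5906.52 → 5,910.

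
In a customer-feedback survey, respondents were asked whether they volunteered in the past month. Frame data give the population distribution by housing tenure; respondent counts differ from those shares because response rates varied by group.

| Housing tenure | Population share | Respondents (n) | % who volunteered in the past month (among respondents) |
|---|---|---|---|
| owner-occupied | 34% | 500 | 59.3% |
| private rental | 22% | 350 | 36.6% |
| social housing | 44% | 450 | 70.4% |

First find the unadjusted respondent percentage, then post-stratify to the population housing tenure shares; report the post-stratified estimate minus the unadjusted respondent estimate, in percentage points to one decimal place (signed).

Naive respondent-only estimate (weights = respondent counts):
  (500/1300)×59.3 + (350/1300)×36.6 + (450/1300)×70.4 = 57.0308%
Reweighting by population housing tenure shares:
  0.34×59.3 + 0.22×36.6 + 0.44×70.4 = 59.19%
Difference = 59.19 − 57.0308 = 2.1592 pp.

+2.2 percentage points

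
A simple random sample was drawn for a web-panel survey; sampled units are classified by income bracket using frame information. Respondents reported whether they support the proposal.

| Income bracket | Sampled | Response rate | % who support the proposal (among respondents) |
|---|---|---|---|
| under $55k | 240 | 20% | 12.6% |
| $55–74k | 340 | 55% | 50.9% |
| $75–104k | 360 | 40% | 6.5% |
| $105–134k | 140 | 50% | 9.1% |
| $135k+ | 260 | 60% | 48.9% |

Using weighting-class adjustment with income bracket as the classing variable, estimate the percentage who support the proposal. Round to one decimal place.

27.4%

Weighting each respondent by the inverse class response rate inflates each class back to its sampled size, so the class weight is n_sampled:
  under $55k: 240 × 12.6 = 3024
  $55–74k: 340 × 50.9 = 17,306
  $75–104k: 360 × 6.5 = 2340
  $105–134k: 140 × 9.1 = 1274
  $135k+: 260 × 48.9 = 12,714
Adjusted estimate = 36,658 / 1,340 = 27.3567 → 27.4%.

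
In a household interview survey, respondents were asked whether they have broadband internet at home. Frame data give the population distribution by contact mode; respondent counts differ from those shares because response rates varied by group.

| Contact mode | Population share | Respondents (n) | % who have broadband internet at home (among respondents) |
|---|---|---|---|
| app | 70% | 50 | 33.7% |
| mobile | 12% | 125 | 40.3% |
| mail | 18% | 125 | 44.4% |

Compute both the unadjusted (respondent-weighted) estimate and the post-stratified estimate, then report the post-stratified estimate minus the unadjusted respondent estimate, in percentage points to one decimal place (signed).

Without adjustment, the pooled respondent share is:
  (50/300)×33.7 + (125/300)×40.3 + (125/300)×44.4 = 40.9083%
Post-stratifying to population shares instead:
  0.7×33.7 + 0.12×40.3 + 0.18×44.4 = 36.418%
Difference = 36.418 − 40.9083 = -4.4903 pp.

-4.5 percentage points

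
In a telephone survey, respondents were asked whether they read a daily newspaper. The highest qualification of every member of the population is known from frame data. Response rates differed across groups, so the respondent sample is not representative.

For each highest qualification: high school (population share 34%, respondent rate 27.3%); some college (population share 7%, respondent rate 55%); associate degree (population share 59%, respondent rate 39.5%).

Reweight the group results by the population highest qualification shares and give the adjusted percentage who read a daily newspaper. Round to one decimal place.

Each cell contributes population-share × respondent value:
  high school: 0.34 × 27.3 = 9.282
  some college: 0.07 × 55 = 3.85
  associate degree: 0.59 × 39.5 = 23.305
Post-stratified estimate = 36.437 → 36.4%.

36.4%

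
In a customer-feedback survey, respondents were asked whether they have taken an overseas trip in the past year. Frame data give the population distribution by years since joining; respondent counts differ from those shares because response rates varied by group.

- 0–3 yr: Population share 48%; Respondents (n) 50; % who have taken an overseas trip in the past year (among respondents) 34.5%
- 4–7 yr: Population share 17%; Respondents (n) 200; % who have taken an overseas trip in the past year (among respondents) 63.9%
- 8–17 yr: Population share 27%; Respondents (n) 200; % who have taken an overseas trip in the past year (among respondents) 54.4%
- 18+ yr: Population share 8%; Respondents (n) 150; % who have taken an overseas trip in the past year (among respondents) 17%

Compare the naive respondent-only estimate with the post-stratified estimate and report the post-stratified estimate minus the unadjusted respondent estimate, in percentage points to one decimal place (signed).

-3.1 percentage points

Unadjusted (pooled respondent) estimate weights by respondent counts:
  (50/600)×34.5 + (200/600)×63.9 + (200/600)×54.4 + (150/600)×17 = 46.5583%
Post-stratified estimate weights by population shares:
  0.48×34.5 + 0.17×63.9 + 0.27×54.4 + 0.08×17 = 43.471%
Difference = 43.471 − 46.5583 = -3.0873 pp.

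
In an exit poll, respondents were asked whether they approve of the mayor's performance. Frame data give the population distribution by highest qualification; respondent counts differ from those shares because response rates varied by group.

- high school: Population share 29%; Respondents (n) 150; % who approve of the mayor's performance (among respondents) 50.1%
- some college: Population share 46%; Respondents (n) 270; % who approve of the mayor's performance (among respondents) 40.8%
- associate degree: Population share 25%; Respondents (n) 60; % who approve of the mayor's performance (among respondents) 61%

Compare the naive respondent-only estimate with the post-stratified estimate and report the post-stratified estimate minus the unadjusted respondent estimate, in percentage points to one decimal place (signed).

Unadjusted (pooled respondent) estimate weights by respondent counts:
  (150/480)×50.1 + (270/480)×40.8 + (60/480)×61 = 46.2313%
Reweighting by population highest qualification shares:
  0.29×50.1 + 0.46×40.8 + 0.25×61 = 48.547%
Difference = 48.547 − 46.2313 = 2.3157 pp.

+2.3 percentage points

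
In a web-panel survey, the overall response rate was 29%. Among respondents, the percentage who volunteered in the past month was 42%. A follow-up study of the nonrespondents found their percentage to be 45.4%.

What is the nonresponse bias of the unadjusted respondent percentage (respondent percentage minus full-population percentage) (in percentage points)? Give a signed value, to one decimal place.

Nonresponse fraction = 1 − 0.29 = 0.71.
Bias = (nonresponse fraction) × (respondent percentage − nonrespondent percentage)
     = 0.71 × (42 − 45.4) = 0.71 × -3.4 = -2.414.

-2.4 percentage points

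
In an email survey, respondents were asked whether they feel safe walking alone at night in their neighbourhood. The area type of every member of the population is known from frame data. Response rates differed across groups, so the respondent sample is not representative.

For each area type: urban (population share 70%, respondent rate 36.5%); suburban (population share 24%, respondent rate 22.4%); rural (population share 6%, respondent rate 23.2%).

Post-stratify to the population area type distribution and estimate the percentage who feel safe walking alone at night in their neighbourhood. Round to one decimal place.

32.3%

Weight each group's respondent value by its population share:
  urban: 0.7 × 36.5 = 25.55
  suburban: 0.24 × 22.4 = 5.376
  rural: 0.06 × 23.2 = 1.392
Post-stratified estimate = 32.318 → 32.3%.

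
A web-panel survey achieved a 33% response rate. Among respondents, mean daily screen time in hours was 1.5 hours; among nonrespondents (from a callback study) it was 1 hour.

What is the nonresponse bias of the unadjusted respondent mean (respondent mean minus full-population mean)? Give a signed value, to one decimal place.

Nonresponse fraction = 1 − 0.33 = 0.67.
Bias = (nonresponse fraction) × (respondent mean − nonrespondent mean)
     = 0.67 × (1.5 − 1) = 0.67 × 0.5 = 0.335.

+0.3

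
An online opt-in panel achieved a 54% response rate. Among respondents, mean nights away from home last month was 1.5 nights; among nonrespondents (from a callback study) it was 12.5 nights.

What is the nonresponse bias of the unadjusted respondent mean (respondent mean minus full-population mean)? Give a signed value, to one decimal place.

-5.1

Nonresponse fraction = 1 − 0.54 = 0.46.
Bias = (nonresponse fraction) × (respondent mean − nonrespondent mean)
     = 0.46 × (1.5 − 12.5) = 0.46 × -11 = -5.06.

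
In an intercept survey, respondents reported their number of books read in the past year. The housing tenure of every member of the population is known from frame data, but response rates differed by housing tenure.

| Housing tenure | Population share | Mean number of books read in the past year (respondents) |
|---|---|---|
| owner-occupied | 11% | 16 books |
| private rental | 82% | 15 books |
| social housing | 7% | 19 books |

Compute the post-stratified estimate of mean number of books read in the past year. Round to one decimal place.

15.4

Reweight to the known housing tenure distribution:
  owner-occupied: 0.11 × 16 = 1.76
  private rental: 0.82 × 15 = 12.3
  social housing: 0.07 × 19 = 1.33
Post-stratified estimate = 15.39 → 15.4.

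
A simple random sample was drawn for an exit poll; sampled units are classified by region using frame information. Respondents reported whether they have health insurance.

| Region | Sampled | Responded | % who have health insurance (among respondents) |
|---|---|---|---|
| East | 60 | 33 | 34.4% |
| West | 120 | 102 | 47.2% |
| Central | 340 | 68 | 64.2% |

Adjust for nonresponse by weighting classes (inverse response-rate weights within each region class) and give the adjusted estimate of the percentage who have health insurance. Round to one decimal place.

Response rates by class: East 33/60 = 55%, West 102/120 = 85%, Central 68/340 = 20%.
With weight = n_sampled/n_responded per class, the weighted class total is n_sampled:
  East: 60 × 34.4 = 2064
  West: 120 × 47.2 = 5664
  Central: 340 × 64.2 = 21,828
Adjusted estimate = 29,556 / 520 = 56.8385 → 56.8%.

56.8%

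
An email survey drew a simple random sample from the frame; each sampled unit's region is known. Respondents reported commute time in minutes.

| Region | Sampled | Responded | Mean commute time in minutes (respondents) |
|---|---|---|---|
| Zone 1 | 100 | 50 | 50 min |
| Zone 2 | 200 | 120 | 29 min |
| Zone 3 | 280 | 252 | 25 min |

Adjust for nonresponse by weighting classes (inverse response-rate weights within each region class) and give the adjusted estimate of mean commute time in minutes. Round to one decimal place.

30.7

Response rates by class: Zone 1 50/100 = 50%, Zone 2 120/200 = 60%, Zone 3 252/280 = 90%.
With weight = n_sampled/n_responded per class, the weighted class total is n_sampled:
  Zone 1: 100 × 50 = 5000
  Zone 2: 200 × 29 = 5800
  Zone 3: 280 × 25 = 7000
Adjusted estimate = 17,800 / 580 = 30.6897 → 30.7.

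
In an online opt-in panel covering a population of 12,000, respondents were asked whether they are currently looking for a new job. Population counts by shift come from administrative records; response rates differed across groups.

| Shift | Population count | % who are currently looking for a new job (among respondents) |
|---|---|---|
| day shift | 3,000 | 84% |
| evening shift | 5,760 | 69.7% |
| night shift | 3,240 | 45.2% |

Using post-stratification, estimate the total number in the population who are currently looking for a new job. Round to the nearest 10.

Each cell contributes its population count × the respondent rate:
  day shift: 3,000 × 84% = 2520
  evening shift: 5,760 × 69.7% = 4014.72
  night shift: 3,240 × 45.2% = 1464.48
Estimated total = 7999.2 → 8,000.

8,000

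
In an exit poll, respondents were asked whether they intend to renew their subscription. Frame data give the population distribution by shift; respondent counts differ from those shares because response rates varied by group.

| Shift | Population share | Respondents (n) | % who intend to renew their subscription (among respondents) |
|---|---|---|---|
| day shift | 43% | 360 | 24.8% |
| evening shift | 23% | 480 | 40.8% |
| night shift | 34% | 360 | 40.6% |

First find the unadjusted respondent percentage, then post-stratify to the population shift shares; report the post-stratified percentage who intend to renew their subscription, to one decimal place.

33.9%

Naive respondent-only estimate (weights = respondent counts):
  (360/1200)×24.8 + (480/1200)×40.8 + (360/1200)×40.6 = 35.94%
Post-stratifying to population shares instead:
  0.43×24.8 + 0.23×40.8 + 0.34×40.6 = 33.852%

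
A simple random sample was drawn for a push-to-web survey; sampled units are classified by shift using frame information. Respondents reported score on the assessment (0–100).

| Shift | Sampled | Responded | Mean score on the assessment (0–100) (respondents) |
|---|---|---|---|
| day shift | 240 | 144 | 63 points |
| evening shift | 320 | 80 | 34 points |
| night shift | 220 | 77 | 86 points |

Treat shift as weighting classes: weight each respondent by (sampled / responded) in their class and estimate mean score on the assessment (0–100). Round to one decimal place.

57.6

Class response rates: day shift 144/240 = 60%, evening shift 80/320 = 25%, night shift 77/220 = 35%.
Each respondent's weight = sampled/responded in their class; summing within a class gives n_sampled, so:
  day shift: 240 × 63 = 15,120
  evening shift: 320 × 34 = 10,880
  night shift: 220 × 86 = 18,920
Adjusted estimate = 44,920 / 780 = 57.5897 → 57.6.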